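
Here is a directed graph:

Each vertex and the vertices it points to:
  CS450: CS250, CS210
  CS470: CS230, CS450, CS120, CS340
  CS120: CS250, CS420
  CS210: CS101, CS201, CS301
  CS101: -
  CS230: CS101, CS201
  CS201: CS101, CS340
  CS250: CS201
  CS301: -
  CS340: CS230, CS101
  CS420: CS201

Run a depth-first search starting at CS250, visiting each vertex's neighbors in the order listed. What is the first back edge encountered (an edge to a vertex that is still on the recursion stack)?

CS230->CS201

DFS from CS250 (visiting each vertex's neighbors in the order listed); mark gray on enter, black on exit:
CS250 gray
  CS201 gray
    CS101 gray
    CS101 black
    CS340 gray
      CS230 gray
        CS230→CS101: CS101 black — skip
        CS230→CS201: CS201 is gray → back edge
First back edge: CS230 → CS201.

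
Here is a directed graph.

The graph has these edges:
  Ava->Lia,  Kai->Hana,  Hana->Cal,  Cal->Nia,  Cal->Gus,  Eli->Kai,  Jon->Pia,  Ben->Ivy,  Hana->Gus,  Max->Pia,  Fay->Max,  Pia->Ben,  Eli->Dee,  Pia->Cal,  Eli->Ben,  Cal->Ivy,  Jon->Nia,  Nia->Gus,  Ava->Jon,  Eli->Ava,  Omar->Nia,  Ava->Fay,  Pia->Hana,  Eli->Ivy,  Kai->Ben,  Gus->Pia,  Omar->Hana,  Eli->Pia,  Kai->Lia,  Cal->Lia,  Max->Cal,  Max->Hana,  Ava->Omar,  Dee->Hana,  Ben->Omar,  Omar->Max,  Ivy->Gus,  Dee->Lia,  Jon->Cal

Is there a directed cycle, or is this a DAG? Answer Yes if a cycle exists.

Yes

DFS with white/gray/black marking, starting from Nia:
Nia gray
  Gus gray
    Pia gray
      Ben gray
        Omar gray
          Omar→Nia: Nia is gray → back edge
Back edge found, so a cycle exists: Nia → Gus → Pia → Ben → Omar → Nia.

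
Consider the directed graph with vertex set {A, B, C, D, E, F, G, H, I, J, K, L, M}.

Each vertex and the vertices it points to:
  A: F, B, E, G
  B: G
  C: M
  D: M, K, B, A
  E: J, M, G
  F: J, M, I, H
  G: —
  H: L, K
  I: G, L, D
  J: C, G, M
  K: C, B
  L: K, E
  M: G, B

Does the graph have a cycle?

Yes

DFS with white/gray/black marking, starting from J:
J gray
  C gray
    M gray
      G gray
      G black
      B gray
        B→G: G black — skip
      B black
    M black
  C black
  J→G: G black — skip
  J→M: M black — skip
J black
A gray
  F gray
    F→J: J black — skip
    F→M: M black — skip
    I gray
      I→G: G black — skip
      L gray
        K gray
          K→C: C black — skip
          K→B: B black — skip
        K black
        E gray
          E→J: J black — skip
          E→M: M black — skip
          E→G: G black — skip
        E black
      L black
      D gray
        D→M: M black — skip
        D→K: K black — skip
        D→B: B black — skip
        D→A: A is gray → back edge
Back edge found, so a cycle exists: A → F → I → D → A.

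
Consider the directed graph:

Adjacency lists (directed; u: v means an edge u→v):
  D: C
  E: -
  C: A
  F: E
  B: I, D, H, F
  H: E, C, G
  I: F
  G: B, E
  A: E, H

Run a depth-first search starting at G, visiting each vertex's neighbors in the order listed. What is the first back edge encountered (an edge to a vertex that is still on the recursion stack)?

H→C

DFS from G (visiting each vertex's neighbors in the order listed); mark gray on enter, black on exit:
G gray
  B gray
    I gray
      F gray
        E gray
        E black
      F black
    I black
    D gray
      C gray
        A gray
          A→E: E black — skip
          H gray
            H→E: E black — skip
            H→C: C is gray → back edge
First back edge: H → C.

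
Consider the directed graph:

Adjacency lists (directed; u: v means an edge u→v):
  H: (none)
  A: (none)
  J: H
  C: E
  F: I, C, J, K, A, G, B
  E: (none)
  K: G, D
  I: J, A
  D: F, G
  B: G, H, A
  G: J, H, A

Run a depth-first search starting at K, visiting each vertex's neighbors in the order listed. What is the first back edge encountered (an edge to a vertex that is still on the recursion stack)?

DFS from K (visiting each vertex's neighbors in the order listed); mark gray on enter, black on exit:
K gray
  G gray
    J gray
      H gray
      H black
    J black
    G→H: H black — skip
    A gray
    A black
  G black
  D gray
    F gray
      I gray
        I→J: J black — skip
        I→A: A black — skip
      I black
      C gray
        E gray
        E black
      C black
      F→J: J black — skip
      F→K: K is gray → back edge
First back edge: F → K.

F->K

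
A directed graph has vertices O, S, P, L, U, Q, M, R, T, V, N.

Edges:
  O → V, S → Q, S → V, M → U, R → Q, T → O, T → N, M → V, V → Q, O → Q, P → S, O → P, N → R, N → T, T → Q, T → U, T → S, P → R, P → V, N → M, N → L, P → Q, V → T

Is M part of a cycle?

Yes

M is on a cycle iff M can reach itself via ≥1 edge.
M → V → T → N → M — yes.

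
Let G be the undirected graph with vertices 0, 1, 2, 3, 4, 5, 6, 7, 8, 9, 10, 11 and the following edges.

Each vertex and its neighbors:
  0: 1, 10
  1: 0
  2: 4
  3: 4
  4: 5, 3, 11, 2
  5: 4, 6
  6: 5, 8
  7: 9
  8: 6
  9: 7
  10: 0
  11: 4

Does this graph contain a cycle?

DFS, tracking each vertex's parent; an edge to a visited non-parent vertex closes a cycle.
Start from 2:
visit 2 (parent –)
  visit 4 (parent 2)
    visit 5 (parent 4)
      5–4: parent, skip
      visit 6 (parent 5)
        6–5: parent, skip
        visit 8 (parent 6)
          8–6: parent, skip
    visit 3 (parent 4)
      3–4: parent, skip
    visit 11 (parent 4)
      11–4: parent, skip
    4–2: parent, skip
visit 0 (parent –)
  visit 1 (parent 0)
    1–0: parent, skip
  visit 10 (parent 0)
    10–0: parent, skip
visit 7 (parent –)
  visit 9 (parent 7)
    9–7: parent, skip
No non-parent visited neighbor found — the graph is a forest.

No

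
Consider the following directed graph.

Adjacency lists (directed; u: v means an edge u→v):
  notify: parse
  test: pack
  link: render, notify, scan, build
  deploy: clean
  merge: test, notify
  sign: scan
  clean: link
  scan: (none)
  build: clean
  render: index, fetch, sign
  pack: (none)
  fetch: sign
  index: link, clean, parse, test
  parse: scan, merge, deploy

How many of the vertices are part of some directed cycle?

9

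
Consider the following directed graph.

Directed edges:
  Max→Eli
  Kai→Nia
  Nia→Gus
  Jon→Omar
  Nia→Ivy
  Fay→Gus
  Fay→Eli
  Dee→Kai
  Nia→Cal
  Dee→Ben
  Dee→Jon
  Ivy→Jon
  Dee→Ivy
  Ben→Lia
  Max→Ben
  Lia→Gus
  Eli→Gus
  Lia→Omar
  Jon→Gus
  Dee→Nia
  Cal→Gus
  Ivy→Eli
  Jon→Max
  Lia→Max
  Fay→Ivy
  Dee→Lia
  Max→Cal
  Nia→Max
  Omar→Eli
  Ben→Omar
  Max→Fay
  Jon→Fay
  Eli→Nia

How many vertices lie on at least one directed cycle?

9

A vertex is on a directed cycle iff it belongs to a strongly connected component of size ≥ 2 (or has a self-loop).
The vertices on cycles are {Ben, Eli, Fay, Ivy, Jon, Lia, Max, Nia, Omar} — 9 in total.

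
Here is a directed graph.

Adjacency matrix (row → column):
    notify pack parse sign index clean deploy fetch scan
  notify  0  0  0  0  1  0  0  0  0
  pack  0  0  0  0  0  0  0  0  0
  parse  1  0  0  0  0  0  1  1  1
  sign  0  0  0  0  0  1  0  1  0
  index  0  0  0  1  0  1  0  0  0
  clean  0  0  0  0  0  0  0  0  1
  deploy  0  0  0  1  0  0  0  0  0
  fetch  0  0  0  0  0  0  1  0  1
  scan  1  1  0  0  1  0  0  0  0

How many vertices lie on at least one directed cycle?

A vertex is on a directed cycle iff it belongs to a strongly connected component of size ≥ 2 (or has a self-loop).
The vertices on cycles are {scan, sign, clean, fetch, index, deploy, notify} — 7 in total.

7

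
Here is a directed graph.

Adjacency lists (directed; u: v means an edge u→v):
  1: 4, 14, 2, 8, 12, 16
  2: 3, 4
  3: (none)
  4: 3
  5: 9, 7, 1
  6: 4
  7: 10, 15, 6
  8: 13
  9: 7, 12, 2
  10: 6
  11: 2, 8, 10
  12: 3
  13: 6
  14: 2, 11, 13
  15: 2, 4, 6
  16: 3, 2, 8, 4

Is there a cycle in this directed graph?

No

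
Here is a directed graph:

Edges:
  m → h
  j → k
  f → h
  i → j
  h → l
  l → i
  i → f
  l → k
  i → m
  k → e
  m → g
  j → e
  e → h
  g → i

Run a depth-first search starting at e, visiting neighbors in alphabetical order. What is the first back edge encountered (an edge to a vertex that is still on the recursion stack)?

DFS from e (visiting neighbors in alphabetical order); mark gray on enter, black on exit:
e gray
  h gray
    l gray
      i gray
        f gray
          f→h: h is gray → back edge
First back edge: f → h.

f→h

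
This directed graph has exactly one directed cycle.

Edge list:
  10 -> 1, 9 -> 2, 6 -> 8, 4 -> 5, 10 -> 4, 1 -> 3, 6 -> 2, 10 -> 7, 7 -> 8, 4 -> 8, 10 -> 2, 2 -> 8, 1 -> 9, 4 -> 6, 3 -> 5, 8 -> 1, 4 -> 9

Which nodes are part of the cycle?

DFS with gray/black marking from 1:
1 gray
  9 gray
    2 gray
      8 gray
        8→1: 1 is gray → back edge
Back edge closes the cycle 1 → 9 → 2 → 8 → 1; its vertices are {1, 2, 8, 9}.

1, 2, 8, 9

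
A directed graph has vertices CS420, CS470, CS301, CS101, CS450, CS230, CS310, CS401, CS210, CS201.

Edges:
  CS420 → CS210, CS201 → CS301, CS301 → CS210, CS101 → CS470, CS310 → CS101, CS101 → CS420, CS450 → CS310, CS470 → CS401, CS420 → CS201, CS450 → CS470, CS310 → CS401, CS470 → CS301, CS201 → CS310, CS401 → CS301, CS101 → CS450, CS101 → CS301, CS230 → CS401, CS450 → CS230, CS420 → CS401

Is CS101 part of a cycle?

CS101 is on a cycle iff CS101 can reach itself via ≥1 edge.
CS101 → CS450 → CS310 → CS101 — yes.

Yes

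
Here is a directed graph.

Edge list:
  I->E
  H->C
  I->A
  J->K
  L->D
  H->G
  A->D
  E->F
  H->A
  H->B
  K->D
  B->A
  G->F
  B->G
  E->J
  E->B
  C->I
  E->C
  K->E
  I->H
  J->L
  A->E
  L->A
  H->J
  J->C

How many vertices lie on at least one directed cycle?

9

A vertex is on a directed cycle iff it belongs to a strongly connected component of size ≥ 2 (or has a self-loop).
The vertices on cycles are {A, B, C, E, H, I, J, K, L} — 9 in total.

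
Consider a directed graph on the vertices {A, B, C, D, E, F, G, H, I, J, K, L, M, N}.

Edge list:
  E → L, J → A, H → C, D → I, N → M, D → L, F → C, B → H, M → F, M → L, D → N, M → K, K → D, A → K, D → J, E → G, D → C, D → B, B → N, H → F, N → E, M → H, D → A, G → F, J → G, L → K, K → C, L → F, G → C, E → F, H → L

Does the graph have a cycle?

DFS with white/gray/black marking, starting from L:
L gray
  F gray
    C gray
    C black
  F black
  K gray
    D gray
      A gray
        A→K: K is gray → back edge
Back edge found, so a cycle exists: K → D → A → K.

Yes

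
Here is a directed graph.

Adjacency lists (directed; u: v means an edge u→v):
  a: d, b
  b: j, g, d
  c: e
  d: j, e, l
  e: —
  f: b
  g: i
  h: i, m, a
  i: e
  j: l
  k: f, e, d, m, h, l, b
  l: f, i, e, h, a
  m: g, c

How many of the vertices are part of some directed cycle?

7

A vertex is on a directed cycle iff it belongs to a strongly connected component of size ≥ 2 (or has a self-loop).
The vertices on cycles are {a, b, d, f, h, j, l} — 7 in total.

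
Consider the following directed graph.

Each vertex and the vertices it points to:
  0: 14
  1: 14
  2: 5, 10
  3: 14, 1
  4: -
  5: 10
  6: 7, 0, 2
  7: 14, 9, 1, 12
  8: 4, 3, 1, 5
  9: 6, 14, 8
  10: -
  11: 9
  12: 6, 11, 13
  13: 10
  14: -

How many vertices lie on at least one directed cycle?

A vertex is on a directed cycle iff it belongs to a strongly connected component of size ≥ 2 (or has a self-loop).
The vertices on cycles are {6, 7, 9, 11, 12} — 5 in total.

5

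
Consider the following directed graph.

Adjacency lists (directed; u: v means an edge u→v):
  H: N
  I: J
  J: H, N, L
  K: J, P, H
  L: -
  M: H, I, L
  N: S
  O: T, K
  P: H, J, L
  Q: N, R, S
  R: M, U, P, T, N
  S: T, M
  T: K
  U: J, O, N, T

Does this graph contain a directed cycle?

Yes

DFS with white/gray/black marking, starting from J:
J gray
  H gray
    N gray
      S gray
        T gray
          K gray
            K→J: J is gray → back edge
Back edge found, so a cycle exists: J → H → N → S → T → K → J.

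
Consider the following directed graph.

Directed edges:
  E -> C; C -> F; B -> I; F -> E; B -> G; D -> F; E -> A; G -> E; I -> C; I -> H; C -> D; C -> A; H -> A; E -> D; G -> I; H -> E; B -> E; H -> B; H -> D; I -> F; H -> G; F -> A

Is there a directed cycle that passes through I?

I is on a cycle iff I can reach itself via ≥1 edge.
I → H → B → I — yes.

Yes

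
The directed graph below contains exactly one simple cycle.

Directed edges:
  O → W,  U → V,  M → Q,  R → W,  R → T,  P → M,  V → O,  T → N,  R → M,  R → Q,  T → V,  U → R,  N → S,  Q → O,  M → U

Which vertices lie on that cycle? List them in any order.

M, R, U

DFS with gray/black marking from M:
M gray
  U gray
    R gray
      Q gray
        O gray
          W gray
          W black
        O black
      Q black
      T gray
        N gray
          S gray
          S black
        N black
        V gray
          V→O: O black — skip
        V black
      T black
      R→W: W black — skip
      R→M: M is gray → back edge
Back edge closes the cycle M → U → R → M; its vertices are {M, R, U}.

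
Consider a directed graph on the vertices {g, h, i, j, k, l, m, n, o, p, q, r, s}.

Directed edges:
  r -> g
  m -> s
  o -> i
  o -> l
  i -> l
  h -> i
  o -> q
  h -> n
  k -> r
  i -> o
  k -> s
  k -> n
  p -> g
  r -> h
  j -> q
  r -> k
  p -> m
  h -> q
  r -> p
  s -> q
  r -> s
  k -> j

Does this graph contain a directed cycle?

DFS with white/gray/black marking, starting from p:
p gray
  m gray
    s gray
      q gray
      q black
    s black
  m black
  g gray
  g black
p black
h gray
  i gray
    o gray
      l gray
      l black
      o→i: i is gray → back edge
Back edge found, so a cycle exists: i → o → i.

Yes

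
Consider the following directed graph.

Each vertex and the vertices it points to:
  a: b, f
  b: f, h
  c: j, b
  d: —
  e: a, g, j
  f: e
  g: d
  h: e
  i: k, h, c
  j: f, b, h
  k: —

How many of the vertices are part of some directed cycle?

6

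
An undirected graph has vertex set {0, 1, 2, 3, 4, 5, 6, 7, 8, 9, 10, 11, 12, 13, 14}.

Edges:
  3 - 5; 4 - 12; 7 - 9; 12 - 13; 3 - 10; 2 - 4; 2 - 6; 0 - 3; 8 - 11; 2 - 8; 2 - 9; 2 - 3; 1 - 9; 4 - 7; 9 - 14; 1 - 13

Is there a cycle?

Yes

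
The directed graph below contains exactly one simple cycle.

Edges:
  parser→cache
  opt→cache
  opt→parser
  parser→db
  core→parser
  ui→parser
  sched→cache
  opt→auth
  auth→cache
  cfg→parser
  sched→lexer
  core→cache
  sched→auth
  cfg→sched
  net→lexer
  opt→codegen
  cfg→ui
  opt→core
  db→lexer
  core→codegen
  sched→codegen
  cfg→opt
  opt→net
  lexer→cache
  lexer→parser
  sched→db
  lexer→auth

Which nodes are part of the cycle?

db, lexer, parser

DFS with gray/black marking from db:
db gray
  lexer gray
    auth gray
      cache gray
      cache black
    auth black
    lexer→cache: cache black — skip
    parser gray
      parser→db: db is gray → back edge
Back edge closes the cycle db → lexer → parser → db; its vertices are {db, lexer, parser}.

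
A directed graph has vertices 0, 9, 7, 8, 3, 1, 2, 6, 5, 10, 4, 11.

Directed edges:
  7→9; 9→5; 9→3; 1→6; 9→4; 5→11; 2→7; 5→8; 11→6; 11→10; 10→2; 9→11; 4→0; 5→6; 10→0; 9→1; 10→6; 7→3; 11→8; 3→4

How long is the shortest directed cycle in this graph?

5

For each vertex v, BFS finds the shortest path from v back to v.
The shortest such closed walk is 7 → 9 → 11 → 10 → 2 → 7, length 5.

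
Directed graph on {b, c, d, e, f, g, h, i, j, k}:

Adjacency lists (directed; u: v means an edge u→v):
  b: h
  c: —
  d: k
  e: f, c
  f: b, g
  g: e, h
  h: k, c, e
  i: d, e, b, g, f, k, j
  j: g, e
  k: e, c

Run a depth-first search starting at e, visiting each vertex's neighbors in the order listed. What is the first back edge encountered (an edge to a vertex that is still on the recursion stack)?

DFS from e (visiting each vertex's neighbors in the order listed); mark gray on enter, black on exit:
e gray
  f gray
    b gray
      h gray
        k gray
          k→e: e is gray → back edge
First back edge: k → e.

k->e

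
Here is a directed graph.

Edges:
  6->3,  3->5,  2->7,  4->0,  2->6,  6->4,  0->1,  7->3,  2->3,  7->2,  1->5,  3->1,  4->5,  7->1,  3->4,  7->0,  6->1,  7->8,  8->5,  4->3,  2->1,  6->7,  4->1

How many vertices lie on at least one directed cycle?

A vertex is on a directed cycle iff it belongs to a strongly connected component of size ≥ 2 (or has a self-loop).
The vertices on cycles are {2, 3, 4, 6, 7} — 5 in total.

5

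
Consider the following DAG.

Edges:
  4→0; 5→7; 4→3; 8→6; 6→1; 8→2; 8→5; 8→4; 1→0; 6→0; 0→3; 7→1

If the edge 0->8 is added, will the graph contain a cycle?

Yes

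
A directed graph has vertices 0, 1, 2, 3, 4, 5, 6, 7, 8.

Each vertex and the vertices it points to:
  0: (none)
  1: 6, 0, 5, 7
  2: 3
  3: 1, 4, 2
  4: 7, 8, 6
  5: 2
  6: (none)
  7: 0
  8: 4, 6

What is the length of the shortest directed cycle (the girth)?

2

For each vertex v, BFS finds the shortest path from v back to v.
The shortest such closed walk is 2 → 3 → 2, length 2.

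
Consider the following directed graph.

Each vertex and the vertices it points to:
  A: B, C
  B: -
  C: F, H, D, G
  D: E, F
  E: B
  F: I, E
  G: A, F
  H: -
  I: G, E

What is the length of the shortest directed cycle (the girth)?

3

For each vertex v, BFS finds the shortest path from v back to v.
The shortest such closed walk is C → G → A → C, length 3.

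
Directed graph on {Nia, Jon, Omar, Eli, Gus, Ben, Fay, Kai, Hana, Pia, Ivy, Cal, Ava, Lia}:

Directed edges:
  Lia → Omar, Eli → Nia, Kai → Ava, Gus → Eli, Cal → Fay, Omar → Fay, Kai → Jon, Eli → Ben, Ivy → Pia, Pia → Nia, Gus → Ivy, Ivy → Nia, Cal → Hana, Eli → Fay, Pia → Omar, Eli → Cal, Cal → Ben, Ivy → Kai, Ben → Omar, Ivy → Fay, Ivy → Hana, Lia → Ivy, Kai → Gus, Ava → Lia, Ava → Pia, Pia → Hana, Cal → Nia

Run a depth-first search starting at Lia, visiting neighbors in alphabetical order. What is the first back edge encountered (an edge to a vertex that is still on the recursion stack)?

Ava->Lia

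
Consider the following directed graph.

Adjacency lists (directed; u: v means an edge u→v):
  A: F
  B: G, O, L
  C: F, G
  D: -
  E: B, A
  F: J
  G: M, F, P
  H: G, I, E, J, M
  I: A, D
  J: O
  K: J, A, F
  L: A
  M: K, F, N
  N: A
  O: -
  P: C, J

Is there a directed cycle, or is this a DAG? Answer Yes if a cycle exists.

Yes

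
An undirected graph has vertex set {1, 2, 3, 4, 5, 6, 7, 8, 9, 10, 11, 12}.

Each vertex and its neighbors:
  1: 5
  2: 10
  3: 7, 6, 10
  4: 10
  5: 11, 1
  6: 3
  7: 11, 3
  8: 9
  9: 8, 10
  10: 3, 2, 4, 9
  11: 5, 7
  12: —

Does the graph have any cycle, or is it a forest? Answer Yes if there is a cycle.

No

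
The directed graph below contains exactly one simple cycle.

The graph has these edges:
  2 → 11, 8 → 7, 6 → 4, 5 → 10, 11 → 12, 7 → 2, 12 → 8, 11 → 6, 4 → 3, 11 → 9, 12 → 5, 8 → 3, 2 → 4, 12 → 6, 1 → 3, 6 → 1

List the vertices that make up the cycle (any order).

2, 7, 8, 11, 12

DFS with gray/black marking from 11:
11 gray
  12 gray
    6 gray
      1 gray
        3 gray
        3 black
      1 black
      4 gray
        4→3: 3 black — skip
      4 black
    6 black
    8 gray
      8→3: 3 black — skip
      7 gray
        2 gray
          2→4: 4 black — skip
          2→11: 11 is gray → back edge
Back edge closes the cycle 11 → 12 → 8 → 7 → 2 → 11; its vertices are {2, 7, 8, 11, 12}.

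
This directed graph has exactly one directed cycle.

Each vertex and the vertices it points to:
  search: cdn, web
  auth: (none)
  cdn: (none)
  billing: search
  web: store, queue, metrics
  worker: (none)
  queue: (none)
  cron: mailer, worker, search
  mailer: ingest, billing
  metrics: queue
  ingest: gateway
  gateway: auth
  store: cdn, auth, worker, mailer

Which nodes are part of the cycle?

web, store, mailer, search, billing

DFS with gray/black marking from mailer:
mailer gray
  ingest gray
    gateway gray
      auth gray
      auth black
    gateway black
  ingest black
  billing gray
    search gray
      cdn gray
      cdn black
      web gray
        store gray
          store→cdn: cdn black — skip
          store→auth: auth black — skip
          worker gray
          worker black
          store→mailer: mailer is gray → back edge
Back edge closes the cycle mailer → billing → search → web → store → mailer; its vertices are {web, store, mailer, search, billing}.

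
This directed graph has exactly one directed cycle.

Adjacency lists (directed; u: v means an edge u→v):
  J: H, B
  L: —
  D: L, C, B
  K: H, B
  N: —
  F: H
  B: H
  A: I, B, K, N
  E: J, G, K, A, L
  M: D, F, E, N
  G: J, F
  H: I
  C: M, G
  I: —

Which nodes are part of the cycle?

C, D, M

DFS with gray/black marking from C:
C gray
  M gray
    D gray
      L gray
      L black
      D→C: C is gray → back edge
Back edge closes the cycle C → M → D → C; its vertices are {C, D, M}.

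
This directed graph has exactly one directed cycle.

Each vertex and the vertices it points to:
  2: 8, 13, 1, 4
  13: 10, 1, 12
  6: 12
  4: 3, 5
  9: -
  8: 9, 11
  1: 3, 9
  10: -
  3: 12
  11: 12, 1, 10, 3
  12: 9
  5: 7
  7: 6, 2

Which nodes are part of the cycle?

DFS with gray/black marking from 2:
2 gray
  8 gray
    9 gray
    9 black
    11 gray
      12 gray
        12→9: 9 black — skip
      12 black
      1 gray
        3 gray
          3→12: 12 black — skip
        3 black
        1→9: 9 black — skip
      1 black
      10 gray
      10 black
      11→3: 3 black — skip
    11 black
  8 black
  13 gray
    13→10: 10 black — skip
    13→1: 1 black — skip
    13→12: 12 black — skip
  13 black
  2→1: 1 black — skip
  4 gray
    4→3: 3 black — skip
    5 gray
      7 gray
        6 gray
          6→12: 12 black — skip
        6 black
        7→2: 2 is gray → back edge
Back edge closes the cycle 2 → 4 → 5 → 7 → 2; its vertices are {2, 4, 5, 7}.

2, 4, 5, 7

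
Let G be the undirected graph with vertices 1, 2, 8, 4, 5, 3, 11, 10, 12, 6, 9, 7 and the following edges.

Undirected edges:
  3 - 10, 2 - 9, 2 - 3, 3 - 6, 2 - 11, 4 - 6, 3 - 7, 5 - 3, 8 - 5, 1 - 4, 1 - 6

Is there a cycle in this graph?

Yes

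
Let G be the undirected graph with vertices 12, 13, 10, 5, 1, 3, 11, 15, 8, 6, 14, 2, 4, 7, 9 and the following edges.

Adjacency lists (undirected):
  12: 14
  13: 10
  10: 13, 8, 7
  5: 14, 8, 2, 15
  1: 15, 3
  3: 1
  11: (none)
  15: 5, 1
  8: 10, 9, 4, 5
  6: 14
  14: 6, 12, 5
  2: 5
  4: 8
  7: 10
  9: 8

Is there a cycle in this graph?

No

DFS, tracking each vertex's parent; an edge to a visited non-parent vertex closes a cycle.
Start from 10:
visit 10 (parent –)
  visit 13 (parent 10)
    13–10: parent, skip
  visit 8 (parent 10)
    8–10: parent, skip
    visit 9 (parent 8)
      9–8: parent, skip
    visit 4 (parent 8)
      4–8: parent, skip
    visit 5 (parent 8)
      visit 14 (parent 5)
        visit 6 (parent 14)
          6–14: parent, skip
        visit 12 (parent 14)
          12–14: parent, skip
        14–5: parent, skip
      5–8: parent, skip
      visit 2 (parent 5)
        2–5: parent, skip
      visit 15 (parent 5)
        15–5: parent, skip
        visit 1 (parent 15)
          1–15: parent, skip
          visit 3 (parent 1)
            3–1: parent, skip
  visit 7 (parent 10)
    7–10: parent, skip
visit 11 (parent –)
No non-parent visited neighbor found — the graph is a forest.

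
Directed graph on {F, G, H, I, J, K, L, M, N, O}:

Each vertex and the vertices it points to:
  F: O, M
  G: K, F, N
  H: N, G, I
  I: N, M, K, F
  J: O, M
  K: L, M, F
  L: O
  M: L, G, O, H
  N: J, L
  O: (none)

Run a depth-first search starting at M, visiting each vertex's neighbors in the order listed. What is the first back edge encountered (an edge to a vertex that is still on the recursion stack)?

K→M

DFS from M (visiting each vertex's neighbors in the order listed); mark gray on enter, black on exit:
M gray
  L gray
    O gray
    O black
  L black
  G gray
    K gray
      K→L: L black — skip
      K→M: M is gray → back edge
First back edge: K → M.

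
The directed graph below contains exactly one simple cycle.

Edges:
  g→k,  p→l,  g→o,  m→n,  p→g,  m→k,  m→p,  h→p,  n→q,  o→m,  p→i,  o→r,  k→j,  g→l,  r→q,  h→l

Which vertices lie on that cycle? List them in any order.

DFS with gray/black marking from p:
p gray
  i gray
  i black
  g gray
    o gray
      m gray
        n gray
          q gray
          q black
        n black
        k gray
          j gray
          j black
        k black
        m→p: p is gray → back edge
Back edge closes the cycle p → g → o → m → p; its vertices are {g, m, o, p}.

g, m, o, p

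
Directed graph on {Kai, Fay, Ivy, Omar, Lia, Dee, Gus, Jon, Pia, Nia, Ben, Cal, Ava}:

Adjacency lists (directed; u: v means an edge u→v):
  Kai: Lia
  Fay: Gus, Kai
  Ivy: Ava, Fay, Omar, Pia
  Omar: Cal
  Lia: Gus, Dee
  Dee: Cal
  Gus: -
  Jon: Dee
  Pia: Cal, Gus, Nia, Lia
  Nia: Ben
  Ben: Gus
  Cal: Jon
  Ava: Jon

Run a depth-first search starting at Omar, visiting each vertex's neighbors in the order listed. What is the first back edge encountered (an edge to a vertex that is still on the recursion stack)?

Dee→Cal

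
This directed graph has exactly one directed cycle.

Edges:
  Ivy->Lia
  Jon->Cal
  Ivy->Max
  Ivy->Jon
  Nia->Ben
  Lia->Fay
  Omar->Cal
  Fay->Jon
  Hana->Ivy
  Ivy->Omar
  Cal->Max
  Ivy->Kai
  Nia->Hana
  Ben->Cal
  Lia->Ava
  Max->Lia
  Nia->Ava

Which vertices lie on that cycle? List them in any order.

Cal, Fay, Jon, Lia, Max

DFS with gray/black marking from Max:
Max gray
  Lia gray
    Fay gray
      Jon gray
        Cal gray
          Cal→Max: Max is gray → back edge
Back edge closes the cycle Max → Lia → Fay → Jon → Cal → Max; its vertices are {Cal, Fay, Jon, Lia, Max}.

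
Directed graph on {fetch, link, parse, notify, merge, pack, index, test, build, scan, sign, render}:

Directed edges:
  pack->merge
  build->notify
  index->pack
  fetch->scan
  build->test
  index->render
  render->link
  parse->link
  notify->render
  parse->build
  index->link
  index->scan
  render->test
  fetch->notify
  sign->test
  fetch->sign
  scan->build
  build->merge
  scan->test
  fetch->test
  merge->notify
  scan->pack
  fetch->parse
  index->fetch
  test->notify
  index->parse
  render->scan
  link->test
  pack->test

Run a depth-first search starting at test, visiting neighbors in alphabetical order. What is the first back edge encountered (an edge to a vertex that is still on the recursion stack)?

DFS from test (visiting neighbors in alphabetical order); mark gray on enter, black on exit:
test gray
  notify gray
    render gray
      link gray
        link→test: test is gray → back edge
First back edge: link → test.

link→test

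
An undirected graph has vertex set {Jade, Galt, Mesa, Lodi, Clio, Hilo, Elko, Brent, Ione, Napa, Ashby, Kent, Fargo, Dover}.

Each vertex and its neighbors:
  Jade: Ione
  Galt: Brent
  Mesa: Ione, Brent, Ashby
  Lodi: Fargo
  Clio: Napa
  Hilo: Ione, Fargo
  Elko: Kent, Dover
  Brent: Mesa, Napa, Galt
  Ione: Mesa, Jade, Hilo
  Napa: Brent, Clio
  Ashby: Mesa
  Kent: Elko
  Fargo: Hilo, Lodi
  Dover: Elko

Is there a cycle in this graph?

DFS, tracking each vertex's parent; an edge to a visited non-parent vertex closes a cycle.
Start from Kent:
visit Kent (parent –)
  visit Elko (parent Kent)
    Elko–Kent: parent, skip
    visit Dover (parent Elko)
      Dover–Elko: parent, skip
visit Jade (parent –)
  visit Ione (parent Jade)
    visit Mesa (parent Ione)
      Mesa–Ione: parent, skip
      visit Brent (parent Mesa)
        Brent–Mesa: parent, skip
        visit Napa (parent Brent)
          Napa–Brent: parent, skip
          visit Clio (parent Napa)
            Clio–Napa: parent, skip
        visit Galt (parent Brent)
          Galt–Brent: parent, skip
      visit Ashby (parent Mesa)
        Ashby–Mesa: parent, skip
    Ione–Jade: parent, skip
    visit Hilo (parent Ione)
      Hilo–Ione: parent, skip
      visit Fargo (parent Hilo)
        Fargo–Hilo: parent, skip
        visit Lodi (parent Fargo)
          Lodi–Fargo: parent, skip
No non-parent visited neighbor found — the graph is a forest.

No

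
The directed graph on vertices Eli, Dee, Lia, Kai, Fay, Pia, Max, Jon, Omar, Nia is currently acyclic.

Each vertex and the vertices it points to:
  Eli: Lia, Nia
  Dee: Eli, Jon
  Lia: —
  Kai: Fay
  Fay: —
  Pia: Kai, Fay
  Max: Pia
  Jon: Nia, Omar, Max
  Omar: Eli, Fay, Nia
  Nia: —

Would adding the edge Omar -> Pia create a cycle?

No

Adding Omar→Pia creates a cycle iff Pia can already reach Omar.
Explore from Pia: no path reaches Omar. The graph stays acyclic.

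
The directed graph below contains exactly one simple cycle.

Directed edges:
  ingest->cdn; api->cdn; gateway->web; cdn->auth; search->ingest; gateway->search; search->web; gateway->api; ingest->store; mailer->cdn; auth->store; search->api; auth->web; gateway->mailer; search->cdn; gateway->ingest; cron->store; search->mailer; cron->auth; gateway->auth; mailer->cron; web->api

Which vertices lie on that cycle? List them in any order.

DFS with gray/black marking from web:
web gray
  api gray
    cdn gray
      auth gray
        auth→web: web is gray → back edge
Back edge closes the cycle web → api → cdn → auth → web; its vertices are {api, cdn, web, auth}.

api, cdn, web, auth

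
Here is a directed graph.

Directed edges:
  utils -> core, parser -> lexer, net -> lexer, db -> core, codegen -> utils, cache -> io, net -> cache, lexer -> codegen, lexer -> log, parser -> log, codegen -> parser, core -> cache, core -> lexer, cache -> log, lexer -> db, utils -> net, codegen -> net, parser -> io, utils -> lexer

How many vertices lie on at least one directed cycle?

A vertex is on a directed cycle iff it belongs to a strongly connected component of size ≥ 2 (or has a self-loop).
The vertices on cycles are {db, net, core, lexer, utils, parser, codegen} — 7 in total.

7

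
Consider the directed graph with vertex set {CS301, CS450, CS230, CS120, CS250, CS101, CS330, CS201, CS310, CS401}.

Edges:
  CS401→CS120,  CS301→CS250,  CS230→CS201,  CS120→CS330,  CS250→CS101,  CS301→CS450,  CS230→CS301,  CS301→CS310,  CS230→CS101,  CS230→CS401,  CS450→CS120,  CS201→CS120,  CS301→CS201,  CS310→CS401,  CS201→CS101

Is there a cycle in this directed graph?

No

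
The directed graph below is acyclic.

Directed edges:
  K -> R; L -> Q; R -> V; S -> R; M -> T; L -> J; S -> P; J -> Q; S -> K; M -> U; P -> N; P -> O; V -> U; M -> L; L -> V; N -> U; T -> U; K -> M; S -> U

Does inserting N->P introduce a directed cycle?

Yes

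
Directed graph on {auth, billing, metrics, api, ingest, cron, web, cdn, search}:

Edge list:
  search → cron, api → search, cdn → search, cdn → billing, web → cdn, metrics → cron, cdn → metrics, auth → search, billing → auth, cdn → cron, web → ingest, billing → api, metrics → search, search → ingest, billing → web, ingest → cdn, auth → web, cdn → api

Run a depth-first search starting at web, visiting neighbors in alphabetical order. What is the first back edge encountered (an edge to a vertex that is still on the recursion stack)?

DFS from web (visiting neighbors in alphabetical order); mark gray on enter, black on exit:
web gray
  cdn gray
    api gray
      search gray
        cron gray
        cron black
        ingest gray
          ingest→cdn: cdn is gray → back edge
First back edge: ingest → cdn.

ingest→cdn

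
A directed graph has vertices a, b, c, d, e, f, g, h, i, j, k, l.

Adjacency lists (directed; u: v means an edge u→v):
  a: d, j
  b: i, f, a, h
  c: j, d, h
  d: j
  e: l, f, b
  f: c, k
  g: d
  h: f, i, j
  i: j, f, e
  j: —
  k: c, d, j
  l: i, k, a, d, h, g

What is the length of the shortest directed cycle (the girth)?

For each vertex v, BFS finds the shortest path from v back to v.
The shortest such closed walk is e → l → i → e, length 3.

3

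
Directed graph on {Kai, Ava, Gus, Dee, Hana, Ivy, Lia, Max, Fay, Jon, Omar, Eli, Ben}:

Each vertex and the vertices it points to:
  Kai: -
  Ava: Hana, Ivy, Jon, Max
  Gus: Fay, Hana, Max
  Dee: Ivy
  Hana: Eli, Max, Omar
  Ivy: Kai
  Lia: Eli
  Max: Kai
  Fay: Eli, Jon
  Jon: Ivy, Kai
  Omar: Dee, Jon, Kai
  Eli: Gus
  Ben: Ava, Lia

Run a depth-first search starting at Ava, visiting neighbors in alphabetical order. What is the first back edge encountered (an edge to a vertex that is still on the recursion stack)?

Fay->Eli

DFS from Ava (visiting neighbors in alphabetical order); mark gray on enter, black on exit:
Ava gray
  Hana gray
    Eli gray
      Gus gray
        Fay gray
          Fay→Eli: Eli is gray → back edge
First back edge: Fay → Eli.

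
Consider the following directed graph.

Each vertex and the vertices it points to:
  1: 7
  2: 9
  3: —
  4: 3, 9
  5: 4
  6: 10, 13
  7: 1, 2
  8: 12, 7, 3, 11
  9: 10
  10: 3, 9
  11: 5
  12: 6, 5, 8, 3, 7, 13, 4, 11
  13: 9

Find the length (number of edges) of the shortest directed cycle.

For each vertex v, BFS finds the shortest path from v back to v.
The shortest such closed walk is 12 → 8 → 12, length 2.

2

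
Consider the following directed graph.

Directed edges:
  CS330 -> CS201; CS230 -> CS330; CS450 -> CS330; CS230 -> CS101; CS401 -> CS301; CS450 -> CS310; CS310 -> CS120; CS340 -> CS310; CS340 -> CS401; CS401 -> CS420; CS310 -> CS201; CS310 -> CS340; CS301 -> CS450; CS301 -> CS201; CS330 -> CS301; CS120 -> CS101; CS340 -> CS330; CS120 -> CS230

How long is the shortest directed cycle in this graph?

2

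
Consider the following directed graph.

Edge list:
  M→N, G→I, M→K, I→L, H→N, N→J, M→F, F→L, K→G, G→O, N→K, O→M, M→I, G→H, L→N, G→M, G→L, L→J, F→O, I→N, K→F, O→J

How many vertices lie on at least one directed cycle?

A vertex is on a directed cycle iff it belongs to a strongly connected component of size ≥ 2 (or has a self-loop).
The vertices on cycles are {F, G, H, I, K, L, M, N, O} — 9 in total.

9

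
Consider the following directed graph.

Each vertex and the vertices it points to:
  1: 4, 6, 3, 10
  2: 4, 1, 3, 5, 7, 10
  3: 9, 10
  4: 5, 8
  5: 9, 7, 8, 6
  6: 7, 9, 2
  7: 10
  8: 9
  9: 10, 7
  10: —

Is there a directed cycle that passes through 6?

Yes

6 is on a cycle iff 6 can reach itself via ≥1 edge.
6 → 2 → 1 → 6 — yes.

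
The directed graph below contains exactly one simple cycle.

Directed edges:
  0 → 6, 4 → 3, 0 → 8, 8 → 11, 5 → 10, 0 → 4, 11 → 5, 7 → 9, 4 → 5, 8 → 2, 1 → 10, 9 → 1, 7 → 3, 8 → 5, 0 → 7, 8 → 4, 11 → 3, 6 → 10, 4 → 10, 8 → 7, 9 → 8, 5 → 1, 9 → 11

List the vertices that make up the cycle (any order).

DFS with gray/black marking from 7:
7 gray
  3 gray
  3 black
  9 gray
    11 gray
      5 gray
        1 gray
          10 gray
          10 black
        1 black
        5→10: 10 black — skip
      5 black
      11→3: 3 black — skip
    11 black
    8 gray
      8→7: 7 is gray → back edge
Back edge closes the cycle 7 → 9 → 8 → 7; its vertices are {7, 8, 9}.

7, 8, 9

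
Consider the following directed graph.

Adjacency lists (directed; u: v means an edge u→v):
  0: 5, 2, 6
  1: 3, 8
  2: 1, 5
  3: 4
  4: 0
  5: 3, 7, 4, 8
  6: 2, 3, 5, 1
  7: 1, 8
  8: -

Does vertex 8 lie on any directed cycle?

8 lies on a cycle iff there is a path from 8 back to itself.
Exploring from 8, it never reaches itself; equivalently, its strongly connected component is a singleton.

No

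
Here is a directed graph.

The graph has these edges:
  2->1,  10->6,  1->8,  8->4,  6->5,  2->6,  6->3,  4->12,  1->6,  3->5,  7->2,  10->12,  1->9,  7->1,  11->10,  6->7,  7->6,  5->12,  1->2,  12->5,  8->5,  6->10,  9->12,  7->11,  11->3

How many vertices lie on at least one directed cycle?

8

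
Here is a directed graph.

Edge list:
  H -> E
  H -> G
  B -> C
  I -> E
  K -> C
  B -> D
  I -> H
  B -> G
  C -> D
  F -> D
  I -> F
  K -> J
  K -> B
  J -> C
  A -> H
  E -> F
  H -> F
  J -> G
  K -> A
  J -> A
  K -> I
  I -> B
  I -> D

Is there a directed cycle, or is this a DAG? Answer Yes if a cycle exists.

No

DFS with white/gray/black marking, starting from G:
G gray
G black
A gray
  H gray
    F gray
      D gray
      D black
    F black
    H→G: G black — skip
    E gray
      E→F: F black — skip
    E black
  H black
A black
B gray
  C gray
    C→D: D black — skip
  C black
  B→G: G black — skip
  B→D: D black — skip
B black
I gray
  I→H: H black — skip
  I→D: D black — skip
  I→E: E black — skip
  I→B: B black — skip
  I→F: F black — skip
I black
J gray
  J→G: G black — skip
  J→A: A black — skip
  J→C: C black — skip
J black
K gray
  K→I: I black — skip
  K→C: C black — skip
  K→A: A black — skip
  K→B: B black — skip
  K→J: J black — skip
K black
Every edge goes to a white or black vertex — no back edge, so the graph is acyclic.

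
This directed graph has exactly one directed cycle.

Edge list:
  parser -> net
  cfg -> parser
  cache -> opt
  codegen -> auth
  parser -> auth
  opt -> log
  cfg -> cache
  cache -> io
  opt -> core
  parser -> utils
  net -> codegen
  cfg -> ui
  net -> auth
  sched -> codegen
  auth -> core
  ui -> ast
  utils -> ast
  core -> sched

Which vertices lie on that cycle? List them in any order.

auth, core, sched, codegen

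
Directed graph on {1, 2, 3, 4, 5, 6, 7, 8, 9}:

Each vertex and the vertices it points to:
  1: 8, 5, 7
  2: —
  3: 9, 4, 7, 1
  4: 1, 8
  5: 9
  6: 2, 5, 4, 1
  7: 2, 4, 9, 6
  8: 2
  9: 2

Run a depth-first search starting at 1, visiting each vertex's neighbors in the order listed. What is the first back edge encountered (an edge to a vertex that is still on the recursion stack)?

DFS from 1 (visiting each vertex's neighbors in the order listed); mark gray on enter, black on exit:
1 gray
  8 gray
    2 gray
    2 black
  8 black
  5 gray
    9 gray
      9→2: 2 black — skip
    9 black
  5 black
  7 gray
    7→2: 2 black — skip
    4 gray
      4→1: 1 is gray → back edge
First back edge: 4 → 1.

4->1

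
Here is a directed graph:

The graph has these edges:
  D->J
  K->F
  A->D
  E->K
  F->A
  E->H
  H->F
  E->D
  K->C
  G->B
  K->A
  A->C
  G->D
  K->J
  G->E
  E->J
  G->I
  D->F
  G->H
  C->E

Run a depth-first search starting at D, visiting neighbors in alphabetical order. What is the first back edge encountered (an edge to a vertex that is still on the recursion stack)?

E->D

DFS from D (visiting neighbors in alphabetical order); mark gray on enter, black on exit:
D gray
  F gray
    A gray
      C gray
        E gray
          E→D: D is gray → back edge
First back edge: E → D.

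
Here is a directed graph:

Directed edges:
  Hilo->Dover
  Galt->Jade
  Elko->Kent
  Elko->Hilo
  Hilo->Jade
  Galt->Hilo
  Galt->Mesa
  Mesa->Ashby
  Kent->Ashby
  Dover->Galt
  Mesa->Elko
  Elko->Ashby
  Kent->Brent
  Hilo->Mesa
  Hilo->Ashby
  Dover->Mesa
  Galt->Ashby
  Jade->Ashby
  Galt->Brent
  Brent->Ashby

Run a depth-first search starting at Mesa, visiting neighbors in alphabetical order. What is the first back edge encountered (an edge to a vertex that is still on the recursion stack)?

Galt->Hilo

DFS from Mesa (visiting neighbors in alphabetical order); mark gray on enter, black on exit:
Mesa gray
  Ashby gray
  Ashby black
  Elko gray
    Elko→Ashby: Ashby black — skip
    Hilo gray
      Hilo→Ashby: Ashby black — skip
      Dover gray
        Galt gray
          Galt→Ashby: Ashby black — skip
          Brent gray
            Brent→Ashby: Ashby black — skip
          Brent black
          Galt→Hilo: Hilo is gray → back edge
First back edge: Galt → Hilo.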